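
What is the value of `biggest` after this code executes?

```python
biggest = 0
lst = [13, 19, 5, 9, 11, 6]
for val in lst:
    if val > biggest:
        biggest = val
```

Let's trace through this code step by step.

Initialize: biggest = 0
Initialize: lst = [13, 19, 5, 9, 11, 6]
Entering loop: for val in lst:

After execution: biggest = 19
19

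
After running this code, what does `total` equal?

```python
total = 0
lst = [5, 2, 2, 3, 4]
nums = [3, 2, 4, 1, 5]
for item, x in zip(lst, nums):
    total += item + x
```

Let's trace through this code step by step.

Initialize: total = 0
Initialize: lst = [5, 2, 2, 3, 4]
Initialize: nums = [3, 2, 4, 1, 5]
Entering loop: for item, x in zip(lst, nums):

After execution: total = 31
31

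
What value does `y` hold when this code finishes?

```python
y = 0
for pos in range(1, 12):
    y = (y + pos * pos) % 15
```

Let's trace through this code step by step.

Initialize: y = 0
Entering loop: for pos in range(1, 12):

After execution: y = 11
11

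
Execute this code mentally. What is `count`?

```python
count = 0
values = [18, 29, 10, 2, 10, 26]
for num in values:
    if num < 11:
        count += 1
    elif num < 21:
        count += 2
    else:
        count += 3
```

Let's trace through this code step by step.

Initialize: count = 0
Initialize: values = [18, 29, 10, 2, 10, 26]
Entering loop: for num in values:

After execution: count = 11
11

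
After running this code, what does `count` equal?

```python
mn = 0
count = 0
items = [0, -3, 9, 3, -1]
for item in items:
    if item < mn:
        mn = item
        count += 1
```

Let's trace through this code step by step.

Initialize: mn = 0
Initialize: count = 0
Initialize: items = [0, -3, 9, 3, -1]
Entering loop: for item in items:

After execution: count = 1
1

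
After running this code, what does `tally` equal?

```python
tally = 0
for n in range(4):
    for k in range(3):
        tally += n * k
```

Let's trace through this code step by step.

Initialize: tally = 0
Entering loop: for n in range(4):

After execution: tally = 18
18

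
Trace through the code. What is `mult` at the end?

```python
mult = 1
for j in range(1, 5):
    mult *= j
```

Let's trace through this code step by step.

Initialize: mult = 1
Entering loop: for j in range(1, 5):

After execution: mult = 24
24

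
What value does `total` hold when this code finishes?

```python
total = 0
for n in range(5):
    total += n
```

Let's trace through this code step by step.

Initialize: total = 0
Entering loop: for n in range(5):

After execution: total = 10
10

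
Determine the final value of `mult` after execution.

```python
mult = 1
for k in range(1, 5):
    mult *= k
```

Let's trace through this code step by step.

Initialize: mult = 1
Entering loop: for k in range(1, 5):

After execution: mult = 24
24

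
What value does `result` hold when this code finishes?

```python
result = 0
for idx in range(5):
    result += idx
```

Let's trace through this code step by step.

Initialize: result = 0
Entering loop: for idx in range(5):

After execution: result = 10
10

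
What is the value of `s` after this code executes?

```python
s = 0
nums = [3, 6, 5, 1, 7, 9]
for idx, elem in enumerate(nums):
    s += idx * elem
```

Let's trace through this code step by step.

Initialize: s = 0
Initialize: nums = [3, 6, 5, 1, 7, 9]
Entering loop: for idx, elem in enumerate(nums):

After execution: s = 92
92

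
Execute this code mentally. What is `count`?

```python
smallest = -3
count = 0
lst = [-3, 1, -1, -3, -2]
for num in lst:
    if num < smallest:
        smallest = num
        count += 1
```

Let's trace through this code step by step.

Initialize: smallest = -3
Initialize: count = 0
Initialize: lst = [-3, 1, -1, -3, -2]
Entering loop: for num in lst:

After execution: count = 0
0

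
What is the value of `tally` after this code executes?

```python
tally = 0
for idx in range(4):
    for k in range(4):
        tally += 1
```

Let's trace through this code step by step.

Initialize: tally = 0
Entering loop: for idx in range(4):

After execution: tally = 16
16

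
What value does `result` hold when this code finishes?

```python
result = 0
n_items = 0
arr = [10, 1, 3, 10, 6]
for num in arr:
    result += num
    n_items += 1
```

Let's trace through this code step by step.

Initialize: result = 0
Initialize: n_items = 0
Initialize: arr = [10, 1, 3, 10, 6]
Entering loop: for num in arr:

After execution: result = 30
30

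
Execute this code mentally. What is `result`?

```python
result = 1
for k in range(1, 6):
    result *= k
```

Let's trace through this code step by step.

Initialize: result = 1
Entering loop: for k in range(1, 6):

After execution: result = 120
120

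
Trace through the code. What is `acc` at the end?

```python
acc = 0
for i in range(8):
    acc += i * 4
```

Let's trace through this code step by step.

Initialize: acc = 0
Entering loop: for i in range(8):

After execution: acc = 112
112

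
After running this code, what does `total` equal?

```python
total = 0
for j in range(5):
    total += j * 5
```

Let's trace through this code step by step.

Initialize: total = 0
Entering loop: for j in range(5):

After execution: total = 50
50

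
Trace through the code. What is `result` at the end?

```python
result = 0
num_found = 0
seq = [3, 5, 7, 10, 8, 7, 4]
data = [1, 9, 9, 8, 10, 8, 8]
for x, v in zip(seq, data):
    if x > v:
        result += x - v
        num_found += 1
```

Let's trace through this code step by step.

Initialize: result = 0
Initialize: num_found = 0
Initialize: seq = [3, 5, 7, 10, 8, 7, 4]
Initialize: data = [1, 9, 9, 8, 10, 8, 8]
Entering loop: for x, v in zip(seq, data):

After execution: result = 4
4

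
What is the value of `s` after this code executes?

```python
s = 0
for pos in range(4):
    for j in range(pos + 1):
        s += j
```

Let's trace through this code step by step.

Initialize: s = 0
Entering loop: for pos in range(4):

After execution: s = 10
10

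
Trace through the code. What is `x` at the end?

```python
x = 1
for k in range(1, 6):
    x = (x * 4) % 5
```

Let's trace through this code step by step.

Initialize: x = 1
Entering loop: for k in range(1, 6):

After execution: x = 4
4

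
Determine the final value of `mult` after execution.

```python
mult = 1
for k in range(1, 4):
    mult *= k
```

Let's trace through this code step by step.

Initialize: mult = 1
Entering loop: for k in range(1, 4):

After execution: mult = 6
6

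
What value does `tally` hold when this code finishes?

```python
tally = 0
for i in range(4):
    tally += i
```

Let's trace through this code step by step.

Initialize: tally = 0
Entering loop: for i in range(4):

After execution: tally = 6
6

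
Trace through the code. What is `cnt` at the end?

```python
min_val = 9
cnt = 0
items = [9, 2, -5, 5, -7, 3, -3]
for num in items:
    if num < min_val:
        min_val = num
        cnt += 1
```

Let's trace through this code step by step.

Initialize: min_val = 9
Initialize: cnt = 0
Initialize: items = [9, 2, -5, 5, -7, 3, -3]
Entering loop: for num in items:

After execution: cnt = 3
3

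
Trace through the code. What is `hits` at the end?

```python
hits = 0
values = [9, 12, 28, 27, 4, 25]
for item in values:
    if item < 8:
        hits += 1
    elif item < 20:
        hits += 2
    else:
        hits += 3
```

Let's trace through this code step by step.

Initialize: hits = 0
Initialize: values = [9, 12, 28, 27, 4, 25]
Entering loop: for item in values:

After execution: hits = 14
14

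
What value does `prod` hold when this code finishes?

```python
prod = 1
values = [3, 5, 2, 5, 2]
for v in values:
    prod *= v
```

Let's trace through this code step by step.

Initialize: prod = 1
Initialize: values = [3, 5, 2, 5, 2]
Entering loop: for v in values:

After execution: prod = 300
300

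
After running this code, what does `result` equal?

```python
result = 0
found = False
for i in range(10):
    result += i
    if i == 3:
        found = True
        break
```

Let's trace through this code step by step.

Initialize: result = 0
Initialize: found = False
Entering loop: for i in range(10):

After execution: result = 6
6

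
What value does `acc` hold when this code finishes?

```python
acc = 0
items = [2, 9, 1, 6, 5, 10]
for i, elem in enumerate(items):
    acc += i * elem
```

Let's trace through this code step by step.

Initialize: acc = 0
Initialize: items = [2, 9, 1, 6, 5, 10]
Entering loop: for i, elem in enumerate(items):

After execution: acc = 99
99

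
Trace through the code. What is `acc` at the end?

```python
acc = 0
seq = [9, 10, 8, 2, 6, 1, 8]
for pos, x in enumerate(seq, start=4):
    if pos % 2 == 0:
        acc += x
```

Let's trace through this code step by step.

Initialize: acc = 0
Initialize: seq = [9, 10, 8, 2, 6, 1, 8]
Entering loop: for pos, x in enumerate(seq, start=4):

After execution: acc = 31
31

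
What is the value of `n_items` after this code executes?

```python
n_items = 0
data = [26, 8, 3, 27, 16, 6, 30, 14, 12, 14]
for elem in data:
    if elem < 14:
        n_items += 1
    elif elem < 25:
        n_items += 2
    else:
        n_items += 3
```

Let's trace through this code step by step.

Initialize: n_items = 0
Initialize: data = [26, 8, 3, 27, 16, 6, 30, 14, 12, 14]
Entering loop: for elem in data:

After execution: n_items = 19
19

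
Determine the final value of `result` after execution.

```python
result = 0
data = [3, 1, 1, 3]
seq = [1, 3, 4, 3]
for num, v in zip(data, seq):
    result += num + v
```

Let's trace through this code step by step.

Initialize: result = 0
Initialize: data = [3, 1, 1, 3]
Initialize: seq = [1, 3, 4, 3]
Entering loop: for num, v in zip(data, seq):

After execution: result = 19
19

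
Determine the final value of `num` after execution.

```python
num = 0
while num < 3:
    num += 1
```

Let's trace through this code step by step.

Initialize: num = 0
Entering loop: while num < 3:

After execution: num = 3
3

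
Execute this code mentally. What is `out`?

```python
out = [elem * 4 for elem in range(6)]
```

Let's trace through this code step by step.

Initialize: out = [elem * 4 for elem in range(6)]

After execution: out = [0, 4, 8, 12, 16, 20]
[0, 4, 8, 12, 16, 20]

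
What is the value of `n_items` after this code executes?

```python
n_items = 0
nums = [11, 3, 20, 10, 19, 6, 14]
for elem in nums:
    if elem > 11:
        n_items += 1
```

Let's trace through this code step by step.

Initialize: n_items = 0
Initialize: nums = [11, 3, 20, 10, 19, 6, 14]
Entering loop: for elem in nums:

After execution: n_items = 3
3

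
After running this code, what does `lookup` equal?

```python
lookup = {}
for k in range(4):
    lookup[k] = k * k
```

Let's trace through this code step by step.

Initialize: lookup = {}
Entering loop: for k in range(4):

After execution: lookup = {0: 0, 1: 1, 2: 4, 3: 9}
{0: 0, 1: 1, 2: 4, 3: 9}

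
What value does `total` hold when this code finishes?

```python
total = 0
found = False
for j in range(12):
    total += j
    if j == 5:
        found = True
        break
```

Let's trace through this code step by step.

Initialize: total = 0
Initialize: found = False
Entering loop: for j in range(12):

After execution: total = 15
15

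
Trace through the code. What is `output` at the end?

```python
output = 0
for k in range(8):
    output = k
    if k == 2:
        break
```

Let's trace through this code step by step.

Initialize: output = 0
Entering loop: for k in range(8):

After execution: output = 2
2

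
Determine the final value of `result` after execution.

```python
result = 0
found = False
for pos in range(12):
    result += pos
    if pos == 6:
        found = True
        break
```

Let's trace through this code step by step.

Initialize: result = 0
Initialize: found = False
Entering loop: for pos in range(12):

After execution: result = 21
21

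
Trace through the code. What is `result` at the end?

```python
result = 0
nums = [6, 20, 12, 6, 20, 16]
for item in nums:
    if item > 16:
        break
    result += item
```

Let's trace through this code step by step.

Initialize: result = 0
Initialize: nums = [6, 20, 12, 6, 20, 16]
Entering loop: for item in nums:

After execution: result = 6
6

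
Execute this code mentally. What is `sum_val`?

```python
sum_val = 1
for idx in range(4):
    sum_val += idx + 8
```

Let's trace through this code step by step.

Initialize: sum_val = 1
Entering loop: for idx in range(4):

After execution: sum_val = 39
39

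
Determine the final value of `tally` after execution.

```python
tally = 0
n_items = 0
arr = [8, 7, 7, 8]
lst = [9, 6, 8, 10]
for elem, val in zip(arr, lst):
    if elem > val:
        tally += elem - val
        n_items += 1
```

Let's trace through this code step by step.

Initialize: tally = 0
Initialize: n_items = 0
Initialize: arr = [8, 7, 7, 8]
Initialize: lst = [9, 6, 8, 10]
Entering loop: for elem, val in zip(arr, lst):

After execution: tally = 1
1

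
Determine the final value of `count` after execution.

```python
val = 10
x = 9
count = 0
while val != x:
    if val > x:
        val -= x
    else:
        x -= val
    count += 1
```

Let's trace through this code step by step.

Initialize: val = 10
Initialize: x = 9
Initialize: count = 0
Entering loop: while val != x:

After execution: count = 9
9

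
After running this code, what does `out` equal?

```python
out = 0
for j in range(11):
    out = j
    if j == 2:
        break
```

Let's trace through this code step by step.

Initialize: out = 0
Entering loop: for j in range(11):

After execution: out = 2
2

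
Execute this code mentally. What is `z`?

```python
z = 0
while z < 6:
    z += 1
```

Let's trace through this code step by step.

Initialize: z = 0
Entering loop: while z < 6:

After execution: z = 6
6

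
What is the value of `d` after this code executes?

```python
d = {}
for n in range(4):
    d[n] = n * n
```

Let's trace through this code step by step.

Initialize: d = {}
Entering loop: for n in range(4):

After execution: d = {0: 0, 1: 1, 2: 4, 3: 9}
{0: 0, 1: 1, 2: 4, 3: 9}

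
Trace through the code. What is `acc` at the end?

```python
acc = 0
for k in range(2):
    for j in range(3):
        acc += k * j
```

Let's trace through this code step by step.

Initialize: acc = 0
Entering loop: for k in range(2):

After execution: acc = 3
3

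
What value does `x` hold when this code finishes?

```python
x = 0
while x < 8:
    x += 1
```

Let's trace through this code step by step.

Initialize: x = 0
Entering loop: while x < 8:

After execution: x = 8
8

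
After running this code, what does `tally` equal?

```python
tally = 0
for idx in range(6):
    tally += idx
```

Let's trace through this code step by step.

Initialize: tally = 0
Entering loop: for idx in range(6):

After execution: tally = 15
15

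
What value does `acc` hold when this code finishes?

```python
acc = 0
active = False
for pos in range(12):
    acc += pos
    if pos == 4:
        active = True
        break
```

Let's trace through this code step by step.

Initialize: acc = 0
Initialize: active = False
Entering loop: for pos in range(12):

After execution: acc = 10
10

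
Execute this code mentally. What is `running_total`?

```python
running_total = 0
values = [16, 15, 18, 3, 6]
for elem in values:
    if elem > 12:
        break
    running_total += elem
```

Let's trace through this code step by step.

Initialize: running_total = 0
Initialize: values = [16, 15, 18, 3, 6]
Entering loop: for elem in values:

After execution: running_total = 0
0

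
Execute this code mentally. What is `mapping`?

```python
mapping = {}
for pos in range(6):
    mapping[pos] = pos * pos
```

Let's trace through this code step by step.

Initialize: mapping = {}
Entering loop: for pos in range(6):

After execution: mapping = {0: 0, 1: 1, 2: 4, 3: 9, 4: 16, 5: 25}
{0: 0, 1: 1, 2: 4, 3: 9, 4: 16, 5: 25}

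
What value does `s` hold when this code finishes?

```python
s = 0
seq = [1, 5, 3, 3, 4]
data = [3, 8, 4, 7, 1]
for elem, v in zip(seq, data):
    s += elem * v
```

Let's trace through this code step by step.

Initialize: s = 0
Initialize: seq = [1, 5, 3, 3, 4]
Initialize: data = [3, 8, 4, 7, 1]
Entering loop: for elem, v in zip(seq, data):

After execution: s = 80
80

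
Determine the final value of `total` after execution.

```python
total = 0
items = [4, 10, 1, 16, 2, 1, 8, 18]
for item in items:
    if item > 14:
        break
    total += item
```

Let's trace through this code step by step.

Initialize: total = 0
Initialize: items = [4, 10, 1, 16, 2, 1, 8, 18]
Entering loop: for item in items:

After execution: total = 15
15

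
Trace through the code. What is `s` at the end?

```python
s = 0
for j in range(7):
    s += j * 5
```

Let's trace through this code step by step.

Initialize: s = 0
Entering loop: for j in range(7):

After execution: s = 105
105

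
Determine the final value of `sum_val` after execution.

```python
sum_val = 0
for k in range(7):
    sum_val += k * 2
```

Let's trace through this code step by step.

Initialize: sum_val = 0
Entering loop: for k in range(7):

After execution: sum_val = 42
42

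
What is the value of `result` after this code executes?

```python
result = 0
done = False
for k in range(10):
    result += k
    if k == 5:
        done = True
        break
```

Let's trace through this code step by step.

Initialize: result = 0
Initialize: done = False
Entering loop: for k in range(10):

After execution: result = 15
15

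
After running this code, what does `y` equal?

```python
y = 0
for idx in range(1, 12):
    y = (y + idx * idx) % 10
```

Let's trace through this code step by step.

Initialize: y = 0
Entering loop: for idx in range(1, 12):

After execution: y = 6
6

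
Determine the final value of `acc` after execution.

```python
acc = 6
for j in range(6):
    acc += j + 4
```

Let's trace through this code step by step.

Initialize: acc = 6
Entering loop: for j in range(6):

After execution: acc = 45
45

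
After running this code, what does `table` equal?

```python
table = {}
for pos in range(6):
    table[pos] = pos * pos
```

Let's trace through this code step by step.

Initialize: table = {}
Entering loop: for pos in range(6):

After execution: table = {0: 0, 1: 1, 2: 4, 3: 9, 4: 16, 5: 25}
{0: 0, 1: 1, 2: 4, 3: 9, 4: 16, 5: 25}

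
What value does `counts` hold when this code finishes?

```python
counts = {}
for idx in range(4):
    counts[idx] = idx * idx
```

Let's trace through this code step by step.

Initialize: counts = {}
Entering loop: for idx in range(4):

After execution: counts = {0: 0, 1: 1, 2: 4, 3: 9}
{0: 0, 1: 1, 2: 4, 3: 9}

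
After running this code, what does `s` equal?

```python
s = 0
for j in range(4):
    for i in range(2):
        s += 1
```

Let's trace through this code step by step.

Initialize: s = 0
Entering loop: for j in range(4):

After execution: s = 8
8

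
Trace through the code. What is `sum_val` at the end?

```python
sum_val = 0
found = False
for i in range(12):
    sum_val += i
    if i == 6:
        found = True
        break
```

Let's trace through this code step by step.

Initialize: sum_val = 0
Initialize: found = False
Entering loop: for i in range(12):

After execution: sum_val = 21
21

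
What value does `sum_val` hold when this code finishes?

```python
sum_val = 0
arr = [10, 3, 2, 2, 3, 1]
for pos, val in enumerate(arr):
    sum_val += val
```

Let's trace through this code step by step.

Initialize: sum_val = 0
Initialize: arr = [10, 3, 2, 2, 3, 1]
Entering loop: for pos, val in enumerate(arr):

After execution: sum_val = 21
21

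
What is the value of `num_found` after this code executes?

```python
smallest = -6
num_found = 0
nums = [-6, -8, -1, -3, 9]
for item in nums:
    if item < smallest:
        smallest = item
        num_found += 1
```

Let's trace through this code step by step.

Initialize: smallest = -6
Initialize: num_found = 0
Initialize: nums = [-6, -8, -1, -3, 9]
Entering loop: for item in nums:

After execution: num_found = 1
1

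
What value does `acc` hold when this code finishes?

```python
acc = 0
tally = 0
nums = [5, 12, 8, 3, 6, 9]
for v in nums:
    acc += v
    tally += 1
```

Let's trace through this code step by step.

Initialize: acc = 0
Initialize: tally = 0
Initialize: nums = [5, 12, 8, 3, 6, 9]
Entering loop: for v in nums:

After execution: acc = 43
43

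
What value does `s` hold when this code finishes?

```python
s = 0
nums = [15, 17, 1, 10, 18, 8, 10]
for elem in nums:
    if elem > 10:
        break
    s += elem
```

Let's trace through this code step by step.

Initialize: s = 0
Initialize: nums = [15, 17, 1, 10, 18, 8, 10]
Entering loop: for elem in nums:

After execution: s = 0
0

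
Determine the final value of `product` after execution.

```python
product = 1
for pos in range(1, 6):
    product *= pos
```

Let's trace through this code step by step.

Initialize: product = 1
Entering loop: for pos in range(1, 6):

After execution: product = 120
120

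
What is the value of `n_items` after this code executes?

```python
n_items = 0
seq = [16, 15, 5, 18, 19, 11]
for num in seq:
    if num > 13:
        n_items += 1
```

Let's trace through this code step by step.

Initialize: n_items = 0
Initialize: seq = [16, 15, 5, 18, 19, 11]
Entering loop: for num in seq:

After execution: n_items = 4
4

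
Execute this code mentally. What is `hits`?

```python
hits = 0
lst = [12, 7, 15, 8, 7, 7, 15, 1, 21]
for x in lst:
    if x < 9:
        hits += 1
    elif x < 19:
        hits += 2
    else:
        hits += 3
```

Let's trace through this code step by step.

Initialize: hits = 0
Initialize: lst = [12, 7, 15, 8, 7, 7, 15, 1, 21]
Entering loop: for x in lst:

After execution: hits = 14
14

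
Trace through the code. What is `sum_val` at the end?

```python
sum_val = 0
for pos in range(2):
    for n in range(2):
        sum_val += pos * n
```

Let's trace through this code step by step.

Initialize: sum_val = 0
Entering loop: for pos in range(2):

After execution: sum_val = 1
1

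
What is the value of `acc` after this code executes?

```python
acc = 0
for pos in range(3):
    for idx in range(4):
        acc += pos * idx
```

Let's trace through this code step by step.

Initialize: acc = 0
Entering loop: for pos in range(3):

After execution: acc = 18
18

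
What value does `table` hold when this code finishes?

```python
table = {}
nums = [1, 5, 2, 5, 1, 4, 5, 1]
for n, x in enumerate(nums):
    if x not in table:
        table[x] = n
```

Let's trace through this code step by step.

Initialize: table = {}
Initialize: nums = [1, 5, 2, 5, 1, 4, 5, 1]
Entering loop: for n, x in enumerate(nums):

After execution: table = {1: 0, 5: 1, 2: 2, 4: 5}
{1: 0, 5: 1, 2: 2, 4: 5}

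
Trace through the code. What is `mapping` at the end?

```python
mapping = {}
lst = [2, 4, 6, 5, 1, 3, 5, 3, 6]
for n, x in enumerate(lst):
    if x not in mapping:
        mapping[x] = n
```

Let's trace through this code step by step.

Initialize: mapping = {}
Initialize: lst = [2, 4, 6, 5, 1, 3, 5, 3, 6]
Entering loop: for n, x in enumerate(lst):

After execution: mapping = {2: 0, 4: 1, 6: 2, 5: 3, 1: 4, 3: 5}
{2: 0, 4: 1, 6: 2, 5: 3, 1: 4, 3: 5}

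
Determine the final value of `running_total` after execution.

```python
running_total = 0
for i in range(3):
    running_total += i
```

Let's trace through this code step by step.

Initialize: running_total = 0
Entering loop: for i in range(3):

After execution: running_total = 3
3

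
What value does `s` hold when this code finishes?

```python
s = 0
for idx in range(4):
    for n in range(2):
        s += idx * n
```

Let's trace through this code step by step.

Initialize: s = 0
Entering loop: for idx in range(4):

After execution: s = 6
6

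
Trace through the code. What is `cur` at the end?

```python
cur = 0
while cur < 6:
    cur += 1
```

Let's trace through this code step by step.

Initialize: cur = 0
Entering loop: while cur < 6:

After execution: cur = 6
6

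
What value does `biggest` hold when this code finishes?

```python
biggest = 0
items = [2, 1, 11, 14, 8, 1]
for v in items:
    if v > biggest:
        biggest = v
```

Let's trace through this code step by step.

Initialize: biggest = 0
Initialize: items = [2, 1, 11, 14, 8, 1]
Entering loop: for v in items:

After execution: biggest = 14
14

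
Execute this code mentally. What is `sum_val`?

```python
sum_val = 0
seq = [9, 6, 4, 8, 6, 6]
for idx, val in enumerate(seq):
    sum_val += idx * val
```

Let's trace through this code step by step.

Initialize: sum_val = 0
Initialize: seq = [9, 6, 4, 8, 6, 6]
Entering loop: for idx, val in enumerate(seq):

After execution: sum_val = 92
92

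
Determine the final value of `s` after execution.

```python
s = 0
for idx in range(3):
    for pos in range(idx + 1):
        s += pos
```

Let's trace through this code step by step.

Initialize: s = 0
Entering loop: for idx in range(3):

After execution: s = 4
4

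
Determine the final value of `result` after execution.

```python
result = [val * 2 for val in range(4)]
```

Let's trace through this code step by step.

Initialize: result = [val * 2 for val in range(4)]

After execution: result = [0, 2, 4, 6]
[0, 2, 4, 6]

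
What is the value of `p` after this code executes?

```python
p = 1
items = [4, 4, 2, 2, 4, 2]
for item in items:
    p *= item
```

Let's trace through this code step by step.

Initialize: p = 1
Initialize: items = [4, 4, 2, 2, 4, 2]
Entering loop: for item in items:

After execution: p = 512
512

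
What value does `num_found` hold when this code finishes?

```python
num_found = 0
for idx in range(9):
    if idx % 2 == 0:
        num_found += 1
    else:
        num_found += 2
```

Let's trace through this code step by step.

Initialize: num_found = 0
Entering loop: for idx in range(9):

After execution: num_found = 13
13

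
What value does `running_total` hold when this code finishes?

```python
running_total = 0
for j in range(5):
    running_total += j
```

Let's trace through this code step by step.

Initialize: running_total = 0
Entering loop: for j in range(5):

After execution: running_total = 10
10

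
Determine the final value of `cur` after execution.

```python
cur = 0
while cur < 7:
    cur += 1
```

Let's trace through this code step by step.

Initialize: cur = 0
Entering loop: while cur < 7:

After execution: cur = 7
7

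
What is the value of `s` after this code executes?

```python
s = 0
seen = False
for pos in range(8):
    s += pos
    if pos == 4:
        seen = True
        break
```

Let's trace through this code step by step.

Initialize: s = 0
Initialize: seen = False
Entering loop: for pos in range(8):

After execution: s = 10
10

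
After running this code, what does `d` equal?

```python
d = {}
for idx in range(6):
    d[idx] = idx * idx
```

Let's trace through this code step by step.

Initialize: d = {}
Entering loop: for idx in range(6):

After execution: d = {0: 0, 1: 1, 2: 4, 3: 9, 4: 16, 5: 25}
{0: 0, 1: 1, 2: 4, 3: 9, 4: 16, 5: 25}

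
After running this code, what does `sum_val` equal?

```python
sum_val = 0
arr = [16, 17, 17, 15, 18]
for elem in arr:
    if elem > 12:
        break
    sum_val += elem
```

Let's trace through this code step by step.

Initialize: sum_val = 0
Initialize: arr = [16, 17, 17, 15, 18]
Entering loop: for elem in arr:

After execution: sum_val = 0
0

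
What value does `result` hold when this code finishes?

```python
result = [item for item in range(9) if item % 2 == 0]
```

Let's trace through this code step by step.

Initialize: result = [item for item in range(9) if item % 2 == 0]

After execution: result = [0, 2, 4, 6, 8]
[0, 2, 4, 6, 8]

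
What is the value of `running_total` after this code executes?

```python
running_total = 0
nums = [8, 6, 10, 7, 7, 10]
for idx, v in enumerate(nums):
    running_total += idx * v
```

Let's trace through this code step by step.

Initialize: running_total = 0
Initialize: nums = [8, 6, 10, 7, 7, 10]
Entering loop: for idx, v in enumerate(nums):

After execution: running_total = 125
125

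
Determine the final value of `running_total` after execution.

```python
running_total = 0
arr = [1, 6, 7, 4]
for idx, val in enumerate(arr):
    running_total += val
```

Let's trace through this code step by step.

Initialize: running_total = 0
Initialize: arr = [1, 6, 7, 4]
Entering loop: for idx, val in enumerate(arr):

After execution: running_total = 18
18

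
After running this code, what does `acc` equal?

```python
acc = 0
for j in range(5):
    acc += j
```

Let's trace through this code step by step.

Initialize: acc = 0
Entering loop: for j in range(5):

After execution: acc = 10
10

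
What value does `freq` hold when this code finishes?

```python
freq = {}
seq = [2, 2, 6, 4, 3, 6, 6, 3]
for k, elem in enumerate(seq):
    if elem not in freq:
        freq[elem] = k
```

Let's trace through this code step by step.

Initialize: freq = {}
Initialize: seq = [2, 2, 6, 4, 3, 6, 6, 3]
Entering loop: for k, elem in enumerate(seq):

After execution: freq = {2: 0, 6: 2, 4: 3, 3: 4}
{2: 0, 6: 2, 4: 3, 3: 4}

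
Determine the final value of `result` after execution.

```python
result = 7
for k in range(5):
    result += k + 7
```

Let's trace through this code step by step.

Initialize: result = 7
Entering loop: for k in range(5):

After execution: result = 52
52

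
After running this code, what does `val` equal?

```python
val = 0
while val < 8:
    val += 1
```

Let's trace through this code step by step.

Initialize: val = 0
Entering loop: while val < 8:

After execution: val = 8
8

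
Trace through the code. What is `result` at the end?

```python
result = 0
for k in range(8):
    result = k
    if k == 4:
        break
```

Let's trace through this code step by step.

Initialize: result = 0
Entering loop: for k in range(8):

After execution: result = 4
4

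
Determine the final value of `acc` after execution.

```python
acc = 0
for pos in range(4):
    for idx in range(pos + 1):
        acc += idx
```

Let's trace through this code step by step.

Initialize: acc = 0
Entering loop: for pos in range(4):

After execution: acc = 10
10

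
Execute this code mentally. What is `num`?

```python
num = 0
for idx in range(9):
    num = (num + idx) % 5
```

Let's trace through this code step by step.

Initialize: num = 0
Entering loop: for idx in range(9):

After execution: num = 1
1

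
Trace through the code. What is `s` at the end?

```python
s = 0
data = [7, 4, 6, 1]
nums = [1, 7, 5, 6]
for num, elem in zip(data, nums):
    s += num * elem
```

Let's trace through this code step by step.

Initialize: s = 0
Initialize: data = [7, 4, 6, 1]
Initialize: nums = [1, 7, 5, 6]
Entering loop: for num, elem in zip(data, nums):

After execution: s = 71
71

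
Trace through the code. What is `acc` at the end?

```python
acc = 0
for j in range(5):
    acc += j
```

Let's trace through this code step by step.

Initialize: acc = 0
Entering loop: for j in range(5):

After execution: acc = 10
10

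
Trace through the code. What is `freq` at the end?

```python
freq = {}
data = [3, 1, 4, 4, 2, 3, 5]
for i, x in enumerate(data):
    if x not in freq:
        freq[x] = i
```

Let's trace through this code step by step.

Initialize: freq = {}
Initialize: data = [3, 1, 4, 4, 2, 3, 5]
Entering loop: for i, x in enumerate(data):

After execution: freq = {3: 0, 1: 1, 4: 2, 2: 4, 5: 6}
{3: 0, 1: 1, 4: 2, 2: 4, 5: 6}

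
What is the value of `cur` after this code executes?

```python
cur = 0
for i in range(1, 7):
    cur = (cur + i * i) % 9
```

Let's trace through this code step by step.

Initialize: cur = 0
Entering loop: for i in range(1, 7):

After execution: cur = 1
1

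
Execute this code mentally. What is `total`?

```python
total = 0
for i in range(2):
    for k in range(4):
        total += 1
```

Let's trace through this code step by step.

Initialize: total = 0
Entering loop: for i in range(2):

After execution: total = 8
8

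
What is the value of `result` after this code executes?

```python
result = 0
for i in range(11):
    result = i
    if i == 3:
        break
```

Let's trace through this code step by step.

Initialize: result = 0
Entering loop: for i in range(11):

After execution: result = 3
3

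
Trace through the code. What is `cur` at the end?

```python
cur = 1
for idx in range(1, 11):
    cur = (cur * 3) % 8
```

Let's trace through this code step by step.

Initialize: cur = 1
Entering loop: for idx in range(1, 11):

After execution: cur = 1
1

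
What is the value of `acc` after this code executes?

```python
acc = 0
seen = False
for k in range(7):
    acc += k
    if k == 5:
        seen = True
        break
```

Let's trace through this code step by step.

Initialize: acc = 0
Initialize: seen = False
Entering loop: for k in range(7):

After execution: acc = 15
15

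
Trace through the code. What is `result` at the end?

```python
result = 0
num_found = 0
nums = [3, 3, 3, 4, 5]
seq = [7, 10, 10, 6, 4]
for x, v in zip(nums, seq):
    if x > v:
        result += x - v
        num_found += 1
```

Let's trace through this code step by step.

Initialize: result = 0
Initialize: num_found = 0
Initialize: nums = [3, 3, 3, 4, 5]
Initialize: seq = [7, 10, 10, 6, 4]
Entering loop: for x, v in zip(nums, seq):

After execution: result = 1
1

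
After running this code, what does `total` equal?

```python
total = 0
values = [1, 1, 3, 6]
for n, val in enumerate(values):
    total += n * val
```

Let's trace through this code step by step.

Initialize: total = 0
Initialize: values = [1, 1, 3, 6]
Entering loop: for n, val in enumerate(values):

After execution: total = 25
25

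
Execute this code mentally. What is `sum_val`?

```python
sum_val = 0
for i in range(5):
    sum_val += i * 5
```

Let's trace through this code step by step.

Initialize: sum_val = 0
Entering loop: for i in range(5):

After execution: sum_val = 50
50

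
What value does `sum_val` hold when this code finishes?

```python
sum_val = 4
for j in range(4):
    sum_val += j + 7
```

Let's trace through this code step by step.

Initialize: sum_val = 4
Entering loop: for j in range(4):

After execution: sum_val = 38
38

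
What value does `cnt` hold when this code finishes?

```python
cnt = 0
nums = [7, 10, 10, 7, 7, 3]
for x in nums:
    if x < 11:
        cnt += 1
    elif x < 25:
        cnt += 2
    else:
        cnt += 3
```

Let's trace through this code step by step.

Initialize: cnt = 0
Initialize: nums = [7, 10, 10, 7, 7, 3]
Entering loop: for x in nums:

After execution: cnt = 6
6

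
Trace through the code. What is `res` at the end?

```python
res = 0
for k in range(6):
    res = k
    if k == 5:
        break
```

Let's trace through this code step by step.

Initialize: res = 0
Entering loop: for k in range(6):

After execution: res = 5
5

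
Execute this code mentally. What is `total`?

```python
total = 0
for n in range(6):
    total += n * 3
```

Let's trace through this code step by step.

Initialize: total = 0
Entering loop: for n in range(6):

After execution: total = 45
45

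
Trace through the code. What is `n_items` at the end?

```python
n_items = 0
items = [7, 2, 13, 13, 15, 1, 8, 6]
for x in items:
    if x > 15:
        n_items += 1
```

Let's trace through this code step by step.

Initialize: n_items = 0
Initialize: items = [7, 2, 13, 13, 15, 1, 8, 6]
Entering loop: for x in items:

After execution: n_items = 0
0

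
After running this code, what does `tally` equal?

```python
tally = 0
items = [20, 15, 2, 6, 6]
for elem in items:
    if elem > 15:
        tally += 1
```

Let's trace through this code step by step.

Initialize: tally = 0
Initialize: items = [20, 15, 2, 6, 6]
Entering loop: for elem in items:

After execution: tally = 1
1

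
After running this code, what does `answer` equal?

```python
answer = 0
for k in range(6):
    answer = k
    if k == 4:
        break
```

Let's trace through this code step by step.

Initialize: answer = 0
Entering loop: for k in range(6):

After execution: answer = 4
4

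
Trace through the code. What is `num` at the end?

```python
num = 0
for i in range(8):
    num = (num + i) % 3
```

Let's trace through this code step by step.

Initialize: num = 0
Entering loop: for i in range(8):

After execution: num = 1
1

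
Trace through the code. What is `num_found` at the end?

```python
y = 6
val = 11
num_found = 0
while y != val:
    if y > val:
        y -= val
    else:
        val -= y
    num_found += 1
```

Let's trace through this code step by step.

Initialize: y = 6
Initialize: val = 11
Initialize: num_found = 0
Entering loop: while y != val:

After execution: num_found = 6
6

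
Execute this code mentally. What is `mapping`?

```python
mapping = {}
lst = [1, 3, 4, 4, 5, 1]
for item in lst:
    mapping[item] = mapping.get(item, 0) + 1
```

Let's trace through this code step by step.

Initialize: mapping = {}
Initialize: lst = [1, 3, 4, 4, 5, 1]
Entering loop: for item in lst:

After execution: mapping = {1: 2, 3: 1, 4: 2, 5: 1}
{1: 2, 3: 1, 4: 2, 5: 1}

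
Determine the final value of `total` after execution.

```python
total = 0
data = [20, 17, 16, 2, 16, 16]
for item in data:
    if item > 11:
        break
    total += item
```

Let's trace through this code step by step.

Initialize: total = 0
Initialize: data = [20, 17, 16, 2, 16, 16]
Entering loop: for item in data:

After execution: total = 0
0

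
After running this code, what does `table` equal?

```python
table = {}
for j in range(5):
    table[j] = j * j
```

Let's trace through this code step by step.

Initialize: table = {}
Entering loop: for j in range(5):

After execution: table = {0: 0, 1: 1, 2: 4, 3: 9, 4: 16}
{0: 0, 1: 1, 2: 4, 3: 9, 4: 16}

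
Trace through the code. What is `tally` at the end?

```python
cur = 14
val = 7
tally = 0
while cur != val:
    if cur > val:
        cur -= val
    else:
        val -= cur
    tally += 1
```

Let's trace through this code step by step.

Initialize: cur = 14
Initialize: val = 7
Initialize: tally = 0
Entering loop: while cur != val:

After execution: tally = 1
1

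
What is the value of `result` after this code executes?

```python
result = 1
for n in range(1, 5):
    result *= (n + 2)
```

Let's trace through this code step by step.

Initialize: result = 1
Entering loop: for n in range(1, 5):

After execution: result = 360
360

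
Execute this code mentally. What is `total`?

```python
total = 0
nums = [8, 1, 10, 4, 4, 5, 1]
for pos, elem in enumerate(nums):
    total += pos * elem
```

Let's trace through this code step by step.

Initialize: total = 0
Initialize: nums = [8, 1, 10, 4, 4, 5, 1]
Entering loop: for pos, elem in enumerate(nums):

After execution: total = 80
80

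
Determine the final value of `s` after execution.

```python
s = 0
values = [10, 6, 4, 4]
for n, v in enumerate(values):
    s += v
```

Let's trace through this code step by step.

Initialize: s = 0
Initialize: values = [10, 6, 4, 4]
Entering loop: for n, v in enumerate(values):

After execution: s = 24
24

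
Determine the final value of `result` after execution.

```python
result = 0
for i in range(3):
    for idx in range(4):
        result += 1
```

Let's trace through this code step by step.

Initialize: result = 0
Entering loop: for i in range(3):

After execution: result = 12
12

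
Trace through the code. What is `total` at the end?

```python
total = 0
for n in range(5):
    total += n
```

Let's trace through this code step by step.

Initialize: total = 0
Entering loop: for n in range(5):

After execution: total = 10
10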